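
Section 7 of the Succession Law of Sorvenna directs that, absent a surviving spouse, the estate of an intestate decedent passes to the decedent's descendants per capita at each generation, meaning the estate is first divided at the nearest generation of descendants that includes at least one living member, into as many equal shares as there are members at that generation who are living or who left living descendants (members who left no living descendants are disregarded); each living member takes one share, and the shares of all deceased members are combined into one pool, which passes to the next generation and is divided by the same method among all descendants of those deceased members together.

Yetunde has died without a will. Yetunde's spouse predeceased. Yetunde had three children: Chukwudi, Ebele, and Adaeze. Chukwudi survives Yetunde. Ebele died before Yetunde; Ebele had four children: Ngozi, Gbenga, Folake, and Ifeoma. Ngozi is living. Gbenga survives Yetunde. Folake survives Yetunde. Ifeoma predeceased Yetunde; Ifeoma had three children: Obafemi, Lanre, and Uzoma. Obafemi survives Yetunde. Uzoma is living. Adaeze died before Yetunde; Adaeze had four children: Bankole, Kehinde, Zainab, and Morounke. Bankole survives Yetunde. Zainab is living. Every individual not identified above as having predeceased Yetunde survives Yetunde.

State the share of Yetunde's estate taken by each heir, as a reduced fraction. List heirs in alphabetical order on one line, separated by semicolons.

Bankole 1/12; Chukwudi 1/3; Folake 1/12; Gbenga 1/12; Kehinde 1/12; Lanre 1/36; Morounke 1/12; Ngozi 1/12; Obafemi 1/36; Uzoma 1/36; Zainab 1/12

There is no surviving spouse, so the entire estate passes to Yetunde's descendants per capita at each generation.
At generation 1 (Chukwudi, Ebele, Adaeze) there are 3 shares of (1)/3 = 1/3 each.
Living: Chukwudi — each takes 1/3.
Deceased: Ebele and Adaeze. Their combined 2/3 is pooled and carried to generation 2.
At generation 2 (Ngozi, Gbenga, Folake, Ifeoma, Bankole, Kehinde, Zainab, Morounke) there are 8 shares of (2/3)/8 = 1/12 each.
Living: Ngozi, Gbenga, Folake, Bankole, Kehinde, Zainab, and Morounke — each takes 1/12.
Deceased: Ifeoma. That 1/12 share is carried to generation 3.
At generation 3 (Obafemi, Lanre, Uzoma) there are 3 shares of (1/12)/3 = 1/36 each.
Living: Obafemi, Lanre, and Uzoma — each takes 1/36.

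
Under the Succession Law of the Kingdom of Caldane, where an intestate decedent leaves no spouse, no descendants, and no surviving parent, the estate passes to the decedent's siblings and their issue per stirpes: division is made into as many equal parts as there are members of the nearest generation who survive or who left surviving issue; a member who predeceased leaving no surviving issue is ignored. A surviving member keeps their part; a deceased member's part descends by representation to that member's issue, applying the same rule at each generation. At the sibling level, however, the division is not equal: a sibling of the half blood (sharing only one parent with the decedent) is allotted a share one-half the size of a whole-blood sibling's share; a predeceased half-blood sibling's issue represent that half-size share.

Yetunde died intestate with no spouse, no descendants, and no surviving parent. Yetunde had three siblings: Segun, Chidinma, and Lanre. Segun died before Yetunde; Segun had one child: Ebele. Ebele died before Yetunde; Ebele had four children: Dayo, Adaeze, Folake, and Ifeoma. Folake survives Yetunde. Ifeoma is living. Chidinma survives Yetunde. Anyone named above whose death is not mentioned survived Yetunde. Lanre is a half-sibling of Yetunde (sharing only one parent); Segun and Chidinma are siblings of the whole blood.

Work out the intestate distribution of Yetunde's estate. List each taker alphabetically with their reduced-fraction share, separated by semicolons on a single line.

No spouse, descendants, or parent survives, so the estate passes to Yetunde's siblings per stirpes.
Half-blood siblings count for one-half the weight of whole-blood siblings at the initial division.
Dividing 1 in proportion to weights (total weight 5/2): Segun (weight 1) → 2/5; Chidinma (weight 1) → 2/5; Lanre (weight 1/2) → 1/5.
Segun predeceased; the 2/5 allotted to Segun's branch passes to Segun's issue by representation.
Ebele's line is the sole branch at this level, so the full 2/5 passes to Ebele's issue by representation.
The 2/5 is divided into 4 equal shares of 1/10 among Dayo, Adaeze, Folake, Ifeoma.
Dayo is living and takes 1/10.
Adaeze is living and takes 1/10.
Folake is living and takes 1/10.
Ifeoma is living and takes 1/10.
Chidinma is living and takes 2/5.
Lanre is living and takes 1/5.

Adaeze 1/10; Chidinma 2/5; Dayo 1/10; Folake 1/10; Ifeoma 1/10; Lanre 1/5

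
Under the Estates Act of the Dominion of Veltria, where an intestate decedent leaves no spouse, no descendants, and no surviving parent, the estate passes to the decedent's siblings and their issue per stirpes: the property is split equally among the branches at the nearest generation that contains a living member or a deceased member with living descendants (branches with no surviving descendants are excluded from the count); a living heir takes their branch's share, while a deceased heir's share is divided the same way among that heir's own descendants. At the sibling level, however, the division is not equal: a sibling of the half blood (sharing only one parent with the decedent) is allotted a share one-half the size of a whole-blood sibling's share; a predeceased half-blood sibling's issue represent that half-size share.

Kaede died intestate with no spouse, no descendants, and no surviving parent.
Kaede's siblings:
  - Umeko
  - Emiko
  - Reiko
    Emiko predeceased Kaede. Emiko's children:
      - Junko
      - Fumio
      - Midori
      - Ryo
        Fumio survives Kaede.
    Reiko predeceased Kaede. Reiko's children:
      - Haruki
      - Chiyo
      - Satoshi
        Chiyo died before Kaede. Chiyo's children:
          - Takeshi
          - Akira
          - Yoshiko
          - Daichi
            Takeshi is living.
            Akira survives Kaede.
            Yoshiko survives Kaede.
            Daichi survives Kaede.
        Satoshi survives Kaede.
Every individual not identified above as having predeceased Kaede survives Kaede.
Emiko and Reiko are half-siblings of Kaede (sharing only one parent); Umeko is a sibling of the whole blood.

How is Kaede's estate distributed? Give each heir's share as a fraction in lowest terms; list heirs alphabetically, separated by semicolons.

Akira 1/48; Daichi 1/48; Fumio 1/16; Haruki 1/12; Junko 1/16; Midori 1/16; Ryo 1/16; Satoshi 1/12; Takeshi 1/48; Umeko 1/2; Yoshiko 1/48

No spouse, descendants, or parent survives, so the estate passes to Kaede's siblings per stirpes.
Half-blood siblings count for one-half the weight of whole-blood siblings at the initial division.
Dividing 1 in proportion to weights (total weight 2): Umeko (weight 1) → 1/2; Emiko (weight 1/2) → 1/4; Reiko (weight 1/2) → 1/4.
Umeko is living and takes 1/2.
Emiko predeceased; the 1/4 allotted to Emiko's branch passes to Emiko's issue by representation.
The 1/4 is divided into 4 equal shares of 1/16 among Junko, Fumio, Midori, Ryo.
Junko is living and takes 1/16.
Fumio is living and takes 1/16.
Midori is living and takes 1/16.
Ryo is living and takes 1/16.
Reiko predeceased; the 1/4 allotted to Reiko's branch passes to Reiko's issue by representation.
The 1/4 is divided into 3 equal shares of 1/12 among Haruki, Chiyo, Satoshi.
Haruki is living and takes 1/12.
Chiyo predeceased; the 1/12 allotted to Chiyo's branch passes to Chiyo's issue by representation.
The 1/12 is divided into 4 equal shares of 1/48 among Takeshi, Akira, Yoshiko, Daichi.
Takeshi is living and takes 1/48.
Akira is living and takes 1/48.
Yoshiko is living and takes 1/48.
Daichi is living and takes 1/48.
Satoshi is living and takes 1/12.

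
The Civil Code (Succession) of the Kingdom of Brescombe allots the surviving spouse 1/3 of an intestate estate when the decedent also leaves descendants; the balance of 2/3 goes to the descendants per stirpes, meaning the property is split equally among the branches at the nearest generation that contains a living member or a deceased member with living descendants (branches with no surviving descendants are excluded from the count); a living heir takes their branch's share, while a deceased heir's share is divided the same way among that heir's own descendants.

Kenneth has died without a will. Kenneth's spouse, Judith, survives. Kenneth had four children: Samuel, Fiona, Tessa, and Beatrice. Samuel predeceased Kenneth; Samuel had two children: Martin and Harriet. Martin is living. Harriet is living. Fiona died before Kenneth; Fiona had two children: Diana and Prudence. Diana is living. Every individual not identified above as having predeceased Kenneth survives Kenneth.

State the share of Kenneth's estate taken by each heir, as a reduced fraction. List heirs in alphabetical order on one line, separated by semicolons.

Beatrice 1/6; Diana 1/12; Harriet 1/12; Judith 1/3; Martin 1/12; Prudence 1/12; Tessa 1/6

Judith, as surviving spouse, takes 1/3.
The remaining 2/3 passes to Kenneth's descendants per stirpes.
The 2/3 is divided into 4 equal shares of 1/6 among Samuel, Fiona, Tessa, Beatrice.
Samuel predeceased; the 1/6 allotted to Samuel's branch passes to Samuel's issue by representation.
The 1/6 is divided into 2 equal shares of 1/12 among Martin, Harriet.
Martin is living and takes 1/12.
Harriet is living and takes 1/12.
Fiona predeceased; the 1/6 allotted to Fiona's branch passes to Fiona's issue by representation.
The 1/6 is divided into 2 equal shares of 1/12 among Diana, Prudence.
Diana is living and takes 1/12.
Prudence is living and takes 1/12.
Tessa is living and takes 1/6.
Beatrice is living and takes 1/6.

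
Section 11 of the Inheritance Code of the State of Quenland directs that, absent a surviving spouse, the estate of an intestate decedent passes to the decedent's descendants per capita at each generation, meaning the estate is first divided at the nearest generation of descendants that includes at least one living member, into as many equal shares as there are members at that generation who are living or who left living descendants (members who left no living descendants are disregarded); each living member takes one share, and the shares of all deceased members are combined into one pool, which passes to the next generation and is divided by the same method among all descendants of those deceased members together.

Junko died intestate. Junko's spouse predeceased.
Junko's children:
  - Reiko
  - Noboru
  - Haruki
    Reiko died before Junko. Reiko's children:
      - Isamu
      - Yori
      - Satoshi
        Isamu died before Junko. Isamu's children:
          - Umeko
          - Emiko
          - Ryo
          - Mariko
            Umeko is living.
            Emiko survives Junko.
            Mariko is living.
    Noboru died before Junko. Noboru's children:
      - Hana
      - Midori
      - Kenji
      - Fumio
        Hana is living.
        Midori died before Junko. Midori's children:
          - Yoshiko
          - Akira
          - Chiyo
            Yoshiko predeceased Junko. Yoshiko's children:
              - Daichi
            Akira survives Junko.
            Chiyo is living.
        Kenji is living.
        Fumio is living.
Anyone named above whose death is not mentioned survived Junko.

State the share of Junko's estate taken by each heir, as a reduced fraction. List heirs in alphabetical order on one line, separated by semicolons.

Akira 4/147; Chiyo 4/147; Daichi 4/147; Emiko 4/147; Fumio 2/21; Hana 2/21; Haruki 1/3; Kenji 2/21; Mariko 4/147; Ryo 4/147; Satoshi 2/21; Umeko 4/147; Yori 2/21

There is no surviving spouse, so the entire estate passes to Junko's descendants per capita at each generation.
At generation 1 (Reiko, Noboru, Haruki) there are 3 shares of (1)/3 = 1/3 each.
Living: Haruki — each takes 1/3.
Deceased: Reiko and Noboru. Their combined 2/3 is pooled and carried to generation 2.
At generation 2 (Isamu, Yori, Satoshi, Hana, Midori, Kenji, Fumio) there are 7 shares of (2/3)/7 = 2/21 each.
Living: Yori, Satoshi, Hana, Kenji, and Fumio — each takes 2/21.
Deceased: Isamu and Midori. Their combined 4/21 is pooled and carried to generation 3.
At generation 3 (Umeko, Emiko, Ryo, Mariko, Yoshiko, Akira, Chiyo) there are 7 shares of (4/21)/7 = 4/147 each.
Living: Umeko, Emiko, Ryo, Mariko, Akira, and Chiyo — each takes 4/147.
Deceased: Yoshiko. That 4/147 share is carried to generation 4.
At generation 4 (Daichi) there are 1 shares of (4/147)/1 = 4/147 each.
Living: Daichi — each takes 4/147.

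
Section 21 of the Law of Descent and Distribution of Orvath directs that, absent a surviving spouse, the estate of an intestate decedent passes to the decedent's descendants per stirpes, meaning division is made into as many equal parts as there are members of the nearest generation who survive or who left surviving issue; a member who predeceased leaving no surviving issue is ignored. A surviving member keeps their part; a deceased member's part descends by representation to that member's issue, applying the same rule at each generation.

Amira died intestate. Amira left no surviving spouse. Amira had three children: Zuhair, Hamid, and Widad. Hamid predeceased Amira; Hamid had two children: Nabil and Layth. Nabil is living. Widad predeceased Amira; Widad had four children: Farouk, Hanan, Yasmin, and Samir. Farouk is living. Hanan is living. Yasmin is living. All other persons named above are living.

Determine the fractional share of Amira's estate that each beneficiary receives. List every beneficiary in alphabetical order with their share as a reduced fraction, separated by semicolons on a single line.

Farouk 1/12; Hanan 1/12; Layth 1/6; Nabil 1/6; Samir 1/12; Yasmin 1/12; Zuhair 1/3

There is no surviving spouse, so the entire estate passes to Amira's descendants per stirpes.
The estate is divided into 3 equal shares of 1/3 among Zuhair, Hamid, Widad.
Zuhair is living and takes 1/3.
Hamid predeceased; the 1/3 allotted to Hamid's branch passes to Hamid's issue by representation.
The 1/3 is divided into 2 equal shares of 1/6 among Nabil, Layth.
Nabil is living and takes 1/6.
Layth is living and takes 1/6.
Widad predeceased; the 1/3 allotted to Widad's branch passes to Widad's issue by representation.
The 1/3 is divided into 4 equal shares of 1/12 among Farouk, Hanan, Yasmin, Samir.
Farouk is living and takes 1/12.
Hanan is living and takes 1/12.
Yasmin is living and takes 1/12.
Samir is living and takes 1/12.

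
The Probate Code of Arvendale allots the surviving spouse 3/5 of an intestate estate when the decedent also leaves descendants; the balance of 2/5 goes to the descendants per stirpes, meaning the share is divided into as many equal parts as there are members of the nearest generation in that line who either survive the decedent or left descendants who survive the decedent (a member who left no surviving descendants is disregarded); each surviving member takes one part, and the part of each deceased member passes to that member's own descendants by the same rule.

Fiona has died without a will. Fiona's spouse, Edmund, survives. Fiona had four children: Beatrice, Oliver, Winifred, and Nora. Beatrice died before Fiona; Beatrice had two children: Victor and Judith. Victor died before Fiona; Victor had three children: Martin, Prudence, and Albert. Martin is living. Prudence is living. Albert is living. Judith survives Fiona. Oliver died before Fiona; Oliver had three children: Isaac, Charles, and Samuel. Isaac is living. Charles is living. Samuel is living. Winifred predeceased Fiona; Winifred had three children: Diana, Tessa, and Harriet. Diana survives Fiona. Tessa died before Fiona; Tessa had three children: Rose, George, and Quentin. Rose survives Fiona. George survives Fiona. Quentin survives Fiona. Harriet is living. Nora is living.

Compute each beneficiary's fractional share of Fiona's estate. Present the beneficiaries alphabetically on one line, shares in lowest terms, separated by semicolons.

Edmund, as surviving spouse, takes 3/5.
The remaining 2/5 passes to Fiona's descendants per stirpes.
The 2/5 is divided into 4 equal shares of 1/10 among Beatrice, Oliver, Winifred, Nora.
Beatrice predeceased; the 1/10 allotted to Beatrice's branch passes to Beatrice's issue by representation.
The 1/10 is divided into 2 equal shares of 1/20 among Victor, Judith.
Victor predeceased; the 1/20 allotted to Victor's branch passes to Victor's issue by representation.
The 1/20 is divided into 3 equal shares of 1/60 among Martin, Prudence, Albert.
Martin is living and takes 1/60.
Prudence is living and takes 1/60.
Albert is living and takes 1/60.
Judith is living and takes 1/20.
Oliver predeceased; the 1/10 allotted to Oliver's branch passes to Oliver's issue by representation.
The 1/10 is divided into 3 equal shares of 1/30 among Isaac, Charles, Samuel.
Isaac is living and takes 1/30.
Charles is living and takes 1/30.
Samuel is living and takes 1/30.
Winifred predeceased; the 1/10 allotted to Winifred's branch passes to Winifred's issue by representation.
The 1/10 is divided into 3 equal shares of 1/30 among Diana, Tessa, Harriet.
Diana is living and takes 1/30.
Tessa predeceased; the 1/30 allotted to Tessa's branch passes to Tessa's issue by representation.
The 1/30 is divided into 3 equal shares of 1/90 among Rose, George, Quentin.
Rose is living and takes 1/90.
George is living and takes 1/90.
Quentin is living and takes 1/90.
Harriet is living and takes 1/30.
Nora is living and takes 1/10.

Albert 1/60; Charles 1/30; Diana 1/30; Edmund 3/5; George 1/90; Harriet 1/30; Isaac 1/30; Judith 1/20; Martin 1/60; Nora 1/10; Prudence 1/60; Quentin 1/90; Rose 1/90; Samuel 1/30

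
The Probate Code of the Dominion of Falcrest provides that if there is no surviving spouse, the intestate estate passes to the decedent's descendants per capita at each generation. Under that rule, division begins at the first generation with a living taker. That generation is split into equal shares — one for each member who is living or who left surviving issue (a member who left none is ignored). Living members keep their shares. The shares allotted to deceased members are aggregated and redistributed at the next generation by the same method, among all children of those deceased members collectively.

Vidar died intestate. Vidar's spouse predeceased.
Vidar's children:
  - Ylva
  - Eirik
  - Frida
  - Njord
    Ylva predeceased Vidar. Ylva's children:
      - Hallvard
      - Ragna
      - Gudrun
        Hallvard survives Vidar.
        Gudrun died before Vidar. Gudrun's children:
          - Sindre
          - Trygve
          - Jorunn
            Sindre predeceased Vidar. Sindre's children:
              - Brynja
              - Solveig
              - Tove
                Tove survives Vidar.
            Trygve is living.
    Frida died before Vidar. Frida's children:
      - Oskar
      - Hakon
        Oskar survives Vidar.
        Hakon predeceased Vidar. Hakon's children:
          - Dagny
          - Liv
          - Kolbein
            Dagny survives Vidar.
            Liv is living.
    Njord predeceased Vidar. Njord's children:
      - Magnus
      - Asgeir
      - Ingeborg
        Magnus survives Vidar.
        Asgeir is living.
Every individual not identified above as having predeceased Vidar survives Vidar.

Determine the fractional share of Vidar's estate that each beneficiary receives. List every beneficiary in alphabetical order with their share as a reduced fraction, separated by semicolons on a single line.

There is no surviving spouse, so the entire estate passes to Vidar's descendants per capita at each generation.
At generation 1 (Ylva, Eirik, Frida, Njord) there are 4 shares of (1)/4 = 1/4 each.
Living: Eirik — each takes 1/4.
Deceased: Ylva, Frida, and Njord. Their combined 3/4 is pooled and carried to generation 2.
At generation 2 (Hallvard, Ragna, Gudrun, Oskar, Hakon, Magnus, Asgeir, Ingeborg) there are 8 shares of (3/4)/8 = 3/32 each.
Living: Hallvard, Ragna, Oskar, Magnus, Asgeir, and Ingeborg — each takes 3/32.
Deceased: Gudrun and Hakon. Their combined 3/16 is pooled and carried to generation 3.
At generation 3 (Sindre, Trygve, Jorunn, Dagny, Liv, Kolbein) there are 6 shares of (3/16)/6 = 1/32 each.
Living: Trygve, Jorunn, Dagny, Liv, and Kolbein — each takes 1/32.
Deceased: Sindre. That 1/32 share is carried to generation 4.
At generation 4 (Brynja, Solveig, Tove) there are 3 shares of (1/32)/3 = 1/96 each.
Living: Brynja, Solveig, and Tove — each takes 1/96.

Asgeir 3/32; Brynja 1/96; Dagny 1/32; Eirik 1/4; Hallvard 3/32; Ingeborg 3/32; Jorunn 1/32; Kolbein 1/32; Liv 1/32; Magnus 3/32; Oskar 3/32; Ragna 3/32; Solveig 1/96; Tove 1/96; Trygve 1/32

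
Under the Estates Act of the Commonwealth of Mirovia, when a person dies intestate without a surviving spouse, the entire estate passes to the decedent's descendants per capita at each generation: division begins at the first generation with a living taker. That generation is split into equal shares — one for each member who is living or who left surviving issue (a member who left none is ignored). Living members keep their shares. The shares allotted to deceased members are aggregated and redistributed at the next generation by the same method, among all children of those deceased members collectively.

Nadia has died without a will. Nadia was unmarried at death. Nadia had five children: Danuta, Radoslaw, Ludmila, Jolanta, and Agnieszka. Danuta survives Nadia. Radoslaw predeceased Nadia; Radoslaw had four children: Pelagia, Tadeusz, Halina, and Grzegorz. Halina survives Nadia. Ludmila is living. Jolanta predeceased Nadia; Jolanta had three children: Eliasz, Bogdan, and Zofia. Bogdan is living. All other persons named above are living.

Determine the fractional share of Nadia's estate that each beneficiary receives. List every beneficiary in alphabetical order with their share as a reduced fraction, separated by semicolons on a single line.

There is no surviving spouse, so the entire estate passes to Nadia's descendants per capita at each generation.
At generation 1 (Danuta, Radoslaw, Ludmila, Jolanta, Agnieszka) there are 5 shares of (1)/5 = 1/5 each.
Living: Danuta, Ludmila, and Agnieszka — each takes 1/5.
Deceased: Radoslaw and Jolanta. Their combined 2/5 is pooled and carried to generation 2.
At generation 2 (Pelagia, Tadeusz, Halina, Grzegorz, Eliasz, Bogdan, Zofia) there are 7 shares of (2/5)/7 = 2/35 each.
Living: Pelagia, Tadeusz, Halina, Grzegorz, Eliasz, Bogdan, and Zofia — each takes 2/35.

Agnieszka 1/5; Bogdan 2/35; Danuta 1/5; Eliasz 2/35; Grzegorz 2/35; Halina 2/35; Ludmila 1/5; Pelagia 2/35; Tadeusz 2/35; Zofia 2/35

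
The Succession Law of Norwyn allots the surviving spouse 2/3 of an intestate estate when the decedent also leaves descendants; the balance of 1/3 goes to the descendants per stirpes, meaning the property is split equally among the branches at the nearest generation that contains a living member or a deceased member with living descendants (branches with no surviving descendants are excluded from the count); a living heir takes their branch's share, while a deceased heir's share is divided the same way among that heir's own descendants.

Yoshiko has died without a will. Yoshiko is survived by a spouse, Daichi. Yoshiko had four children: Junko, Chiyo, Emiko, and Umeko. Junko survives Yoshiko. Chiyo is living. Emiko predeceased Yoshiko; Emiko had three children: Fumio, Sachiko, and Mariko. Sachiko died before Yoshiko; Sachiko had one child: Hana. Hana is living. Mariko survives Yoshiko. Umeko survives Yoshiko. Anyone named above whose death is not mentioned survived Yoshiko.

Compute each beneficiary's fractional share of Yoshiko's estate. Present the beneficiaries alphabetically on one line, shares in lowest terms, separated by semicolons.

Daichi, as surviving spouse, takes 2/3.
The remaining 1/3 passes to Yoshiko's descendants per stirpes.
The 1/3 is divided into 4 equal shares of 1/12 among Junko, Chiyo, Emiko, Umeko.
Junko is living and takes 1/12.
Chiyo is living and takes 1/12.
Emiko predeceased; the 1/12 allotted to Emiko's branch passes to Emiko's issue by representation.
The 1/12 is divided into 3 equal shares of 1/36 among Fumio, Sachiko, Mariko.
Fumio is living and takes 1/36.
Sachiko predeceased; the 1/36 allotted to Sachiko's branch passes to Sachiko's issue by representation.
Hana is the sole taker at this level and receives the full 1/36.
Mariko is living and takes 1/36.
Umeko is living and takes 1/12.

Chiyo 1/12; Daichi 2/3; Fumio 1/36; Hana 1/36; Junko 1/12; Mariko 1/36; Umeko 1/12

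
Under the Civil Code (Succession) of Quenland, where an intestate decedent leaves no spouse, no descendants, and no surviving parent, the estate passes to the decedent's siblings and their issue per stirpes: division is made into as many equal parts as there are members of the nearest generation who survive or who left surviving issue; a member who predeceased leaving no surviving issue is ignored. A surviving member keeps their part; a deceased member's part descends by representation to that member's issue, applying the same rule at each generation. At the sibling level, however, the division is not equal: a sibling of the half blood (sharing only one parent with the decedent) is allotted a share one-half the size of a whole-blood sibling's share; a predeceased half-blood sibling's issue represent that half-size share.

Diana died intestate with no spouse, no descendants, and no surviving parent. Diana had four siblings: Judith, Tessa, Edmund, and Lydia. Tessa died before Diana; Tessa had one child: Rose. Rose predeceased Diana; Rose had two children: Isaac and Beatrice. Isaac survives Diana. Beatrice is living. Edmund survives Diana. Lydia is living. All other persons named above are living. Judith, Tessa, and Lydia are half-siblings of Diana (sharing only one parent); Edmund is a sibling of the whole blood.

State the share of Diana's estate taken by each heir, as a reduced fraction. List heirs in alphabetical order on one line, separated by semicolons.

Beatrice 1/10; Edmund 2/5; Isaac 1/10; Judith 1/5; Lydia 1/5

No spouse, descendants, or parent survives, so the estate passes to Diana's siblings per stirpes.
Half-blood siblings count for one-half the weight of whole-blood siblings at the initial division.
Dividing 1 in proportion to weights (total weight 5/2): Judith (weight 1/2) → 1/5; Tessa (weight 1/2) → 1/5; Edmund (weight 1) → 2/5; Lydia (weight 1/2) → 1/5.
Judith is living and takes 1/5.
Tessa predeceased; the 1/5 allotted to Tessa's branch passes to Tessa's issue by representation.
Rose's line is the sole branch at this level, so the full 1/5 passes to Rose's issue by representation.
The 1/5 is divided into 2 equal shares of 1/10 among Isaac, Beatrice.
Isaac is living and takes 1/10.
Beatrice is living and takes 1/10.
Edmund is living and takes 2/5.
Lydia is living and takes 1/5.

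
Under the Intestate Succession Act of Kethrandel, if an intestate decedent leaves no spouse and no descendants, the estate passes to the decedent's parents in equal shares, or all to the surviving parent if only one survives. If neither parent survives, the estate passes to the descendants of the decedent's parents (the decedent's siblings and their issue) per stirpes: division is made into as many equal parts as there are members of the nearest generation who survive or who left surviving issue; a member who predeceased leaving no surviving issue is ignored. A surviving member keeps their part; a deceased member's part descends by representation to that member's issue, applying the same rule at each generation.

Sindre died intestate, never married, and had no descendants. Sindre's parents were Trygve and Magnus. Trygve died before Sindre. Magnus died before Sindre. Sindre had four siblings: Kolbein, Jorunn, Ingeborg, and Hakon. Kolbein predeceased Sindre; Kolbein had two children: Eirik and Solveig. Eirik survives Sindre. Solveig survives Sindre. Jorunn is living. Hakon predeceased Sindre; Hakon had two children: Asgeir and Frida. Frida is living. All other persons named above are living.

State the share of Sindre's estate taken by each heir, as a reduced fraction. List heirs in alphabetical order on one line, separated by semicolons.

Neither parent survives and there are no descendants, so the estate passes to Sindre's siblings and their issue per stirpes.
The estate is divided into 4 equal shares of 1/4 among Kolbein, Jorunn, Ingeborg, Hakon.
Kolbein predeceased; the 1/4 allotted to Kolbein's branch passes to Kolbein's issue by representation.
The 1/4 is divided into 2 equal shares of 1/8 among Eirik, Solveig.
Eirik is living and takes 1/8.
Solveig is living and takes 1/8.
Jorunn is living and takes 1/4.
Ingeborg is living and takes 1/4.
Hakon predeceased; the 1/4 allotted to Hakon's branch passes to Hakon's issue by representation.
The 1/4 is divided into 2 equal shares of 1/8 among Asgeir, Frida.
Asgeir is living and takes 1/8.
Frida is living and takes 1/8.

Asgeir 1/8; Eirik 1/8; Frida 1/8; Ingeborg 1/4; Jorunn 1/4; Solveig 1/8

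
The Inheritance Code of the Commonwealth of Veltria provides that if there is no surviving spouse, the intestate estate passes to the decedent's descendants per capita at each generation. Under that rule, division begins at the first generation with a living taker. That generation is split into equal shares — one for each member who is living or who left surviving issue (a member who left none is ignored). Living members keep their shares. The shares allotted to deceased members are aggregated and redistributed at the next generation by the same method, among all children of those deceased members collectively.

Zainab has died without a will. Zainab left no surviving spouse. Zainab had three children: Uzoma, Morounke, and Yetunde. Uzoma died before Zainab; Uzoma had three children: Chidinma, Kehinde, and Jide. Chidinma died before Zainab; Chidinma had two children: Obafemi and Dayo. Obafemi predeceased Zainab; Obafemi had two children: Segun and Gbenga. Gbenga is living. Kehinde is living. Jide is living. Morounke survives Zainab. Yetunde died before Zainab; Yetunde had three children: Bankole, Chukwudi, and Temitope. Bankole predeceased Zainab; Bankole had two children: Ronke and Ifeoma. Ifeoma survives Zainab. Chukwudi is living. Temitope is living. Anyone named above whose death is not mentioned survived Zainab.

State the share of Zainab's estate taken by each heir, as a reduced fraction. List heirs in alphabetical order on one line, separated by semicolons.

Chukwudi 1/9; Dayo 1/18; Gbenga 1/36; Ifeoma 1/18; Jide 1/9; Kehinde 1/9; Morounke 1/3; Ronke 1/18; Segun 1/36; Temitope 1/9

There is no surviving spouse, so the entire estate passes to Zainab's descendants per capita at each generation.
At generation 1 (Uzoma, Morounke, Yetunde) there are 3 shares of (1)/3 = 1/3 each.
Living: Morounke — each takes 1/3.
Deceased: Uzoma and Yetunde. Their combined 2/3 is pooled and carried to generation 2.
At generation 2 (Chidinma, Kehinde, Jide, Bankole, Chukwudi, Temitope) there are 6 shares of (2/3)/6 = 1/9 each.
Living: Kehinde, Jide, Chukwudi, and Temitope — each takes 1/9.
Deceased: Chidinma and Bankole. Their combined 2/9 is pooled and carried to generation 3.
At generation 3 (Obafemi, Dayo, Ronke, Ifeoma) there are 4 shares of (2/9)/4 = 1/18 each.
Living: Dayo, Ronke, and Ifeoma — each takes 1/18.
Deceased: Obafemi. That 1/18 share is carried to generation 4.
At generation 4 (Segun, Gbenga) there are 2 shares of (1/18)/2 = 1/36 each.
Living: Segun and Gbenga — each takes 1/36.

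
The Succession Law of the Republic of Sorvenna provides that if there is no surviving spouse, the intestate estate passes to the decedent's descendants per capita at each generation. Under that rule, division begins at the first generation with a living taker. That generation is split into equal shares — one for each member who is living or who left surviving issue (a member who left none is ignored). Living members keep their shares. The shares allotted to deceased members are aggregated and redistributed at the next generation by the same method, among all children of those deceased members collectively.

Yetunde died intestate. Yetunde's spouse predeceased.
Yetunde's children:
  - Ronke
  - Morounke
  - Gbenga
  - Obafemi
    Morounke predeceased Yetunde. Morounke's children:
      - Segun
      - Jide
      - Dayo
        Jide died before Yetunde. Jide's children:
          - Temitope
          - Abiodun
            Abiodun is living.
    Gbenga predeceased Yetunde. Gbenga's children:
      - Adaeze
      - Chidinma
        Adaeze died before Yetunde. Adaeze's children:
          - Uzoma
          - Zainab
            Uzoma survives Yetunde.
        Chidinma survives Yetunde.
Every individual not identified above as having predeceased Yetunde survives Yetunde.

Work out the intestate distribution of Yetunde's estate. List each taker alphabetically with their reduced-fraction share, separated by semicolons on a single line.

There is no surviving spouse, so the entire estate passes to Yetunde's descendants per capita at each generation.
At generation 1 (Ronke, Morounke, Gbenga, Obafemi) there are 4 shares of (1)/4 = 1/4 each.
Living: Ronke and Obafemi — each takes 1/4.
Deceased: Morounke and Gbenga. Their combined 1/2 is pooled and carried to generation 2.
At generation 2 (Segun, Jide, Dayo, Adaeze, Chidinma) there are 5 shares of (1/2)/5 = 1/10 each.
Living: Segun, Dayo, and Chidinma — each takes 1/10.
Deceased: Jide and Adaeze. Their combined 1/5 is pooled and carried to generation 3.
At generation 3 (Temitope, Abiodun, Uzoma, Zainab) there are 4 shares of (1/5)/4 = 1/20 each.
Living: Temitope, Abiodun, Uzoma, and Zainab — each takes 1/20.

Abiodun 1/20; Chidinma 1/10; Dayo 1/10; Obafemi 1/4; Ronke 1/4; Segun 1/10; Temitope 1/20; Uzoma 1/20; Zainab 1/20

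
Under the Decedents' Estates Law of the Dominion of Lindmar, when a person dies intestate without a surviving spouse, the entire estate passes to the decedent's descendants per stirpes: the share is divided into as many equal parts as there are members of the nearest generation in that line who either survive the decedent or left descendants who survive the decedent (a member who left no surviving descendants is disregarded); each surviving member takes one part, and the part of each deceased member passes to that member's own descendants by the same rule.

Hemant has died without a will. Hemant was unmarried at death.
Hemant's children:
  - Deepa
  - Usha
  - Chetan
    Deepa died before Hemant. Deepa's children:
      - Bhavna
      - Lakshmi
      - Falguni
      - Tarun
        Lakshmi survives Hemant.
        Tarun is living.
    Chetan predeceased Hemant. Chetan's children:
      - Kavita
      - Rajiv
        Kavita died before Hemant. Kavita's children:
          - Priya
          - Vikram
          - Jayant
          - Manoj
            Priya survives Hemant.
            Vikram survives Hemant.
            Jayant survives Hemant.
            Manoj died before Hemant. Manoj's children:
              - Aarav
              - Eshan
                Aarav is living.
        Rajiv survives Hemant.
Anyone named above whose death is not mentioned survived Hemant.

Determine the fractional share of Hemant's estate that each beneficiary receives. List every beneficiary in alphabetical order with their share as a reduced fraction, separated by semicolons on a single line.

There is no surviving spouse, so the entire estate passes to Hemant's descendants per stirpes.
The estate is divided into 3 equal shares of 1/3 among Deepa, Usha, Chetan.
Deepa predeceased; the 1/3 allotted to Deepa's branch passes to Deepa's issue by representation.
The 1/3 is divided into 4 equal shares of 1/12 among Bhavna, Lakshmi, Falguni, Tarun.
Bhavna is living and takes 1/12.
Lakshmi is living and takes 1/12.
Falguni is living and takes 1/12.
Tarun is living and takes 1/12.
Usha is living and takes 1/3.
Chetan predeceased; the 1/3 allotted to Chetan's branch passes to Chetan's issue by representation.
The 1/3 is divided into 2 equal shares of 1/6 among Kavita, Rajiv.
Kavita predeceased; the 1/6 allotted to Kavita's branch passes to Kavita's issue by representation.
The 1/6 is divided into 4 equal shares of 1/24 among Priya, Vikram, Jayant, Manoj.
Priya is living and takes 1/24.
Vikram is living and takes 1/24.
Jayant is living and takes 1/24.
Manoj predeceased; the 1/24 allotted to Manoj's branch passes to Manoj's issue by representation.
The 1/24 is divided into 2 equal shares of 1/48 among Aarav, Eshan.
Aarav is living and takes 1/48.
Eshan is living and takes 1/48.
Rajiv is living and takes 1/6.

Aarav 1/48; Bhavna 1/12; Eshan 1/48; Falguni 1/12; Jayant 1/24; Lakshmi 1/12; Priya 1/24; Rajiv 1/6; Tarun 1/12; Usha 1/3; Vikram 1/24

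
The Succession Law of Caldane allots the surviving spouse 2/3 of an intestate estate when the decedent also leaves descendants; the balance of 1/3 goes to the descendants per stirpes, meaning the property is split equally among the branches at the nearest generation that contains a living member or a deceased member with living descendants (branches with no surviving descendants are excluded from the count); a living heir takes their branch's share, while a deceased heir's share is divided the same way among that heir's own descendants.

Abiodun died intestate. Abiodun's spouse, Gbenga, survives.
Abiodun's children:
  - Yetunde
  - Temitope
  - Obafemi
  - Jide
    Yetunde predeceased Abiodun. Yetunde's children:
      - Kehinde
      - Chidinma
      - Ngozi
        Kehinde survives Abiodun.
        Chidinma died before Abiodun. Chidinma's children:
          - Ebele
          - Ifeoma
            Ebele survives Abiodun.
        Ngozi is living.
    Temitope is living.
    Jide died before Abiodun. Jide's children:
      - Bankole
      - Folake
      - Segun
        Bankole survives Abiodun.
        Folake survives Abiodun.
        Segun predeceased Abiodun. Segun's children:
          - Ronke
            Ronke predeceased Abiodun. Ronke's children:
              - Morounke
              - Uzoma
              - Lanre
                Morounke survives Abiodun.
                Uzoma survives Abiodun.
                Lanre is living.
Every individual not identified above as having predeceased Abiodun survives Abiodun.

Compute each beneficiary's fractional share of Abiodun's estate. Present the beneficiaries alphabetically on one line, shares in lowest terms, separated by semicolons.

Bankole 1/36; Ebele 1/72; Folake 1/36; Gbenga 2/3; Ifeoma 1/72; Kehinde 1/36; Lanre 1/108; Morounke 1/108; Ngozi 1/36; Obafemi 1/12; Temitope 1/12; Uzoma 1/108

Gbenga, as surviving spouse, takes 2/3.
The remaining 1/3 passes to Abiodun's descendants per stirpes.
The 1/3 is divided into 4 equal shares of 1/12 among Yetunde, Temitope, Obafemi, Jide.
Yetunde predeceased; the 1/12 allotted to Yetunde's branch passes to Yetunde's issue by representation.
The 1/12 is divided into 3 equal shares of 1/36 among Kehinde, Chidinma, Ngozi.
Kehinde is living and takes 1/36.
Chidinma predeceased; the 1/36 allotted to Chidinma's branch passes to Chidinma's issue by representation.
The 1/36 is divided into 2 equal shares of 1/72 among Ebele, Ifeoma.
Ebele is living and takes 1/72.
Ifeoma is living and takes 1/72.
Ngozi is living and takes 1/36.
Temitope is living and takes 1/12.
Obafemi is living and takes 1/12.
Jide predeceased; the 1/12 allotted to Jide's branch passes to Jide's issue by representation.
The 1/12 is divided into 3 equal shares of 1/36 among Bankole, Folake, Segun.
Bankole is living and takes 1/36.
Folake is living and takes 1/36.
Segun predeceased; the 1/36 allotted to Segun's branch passes to Segun's issue by representation.
Ronke's line is the sole branch at this level, so the full 1/36 passes to Ronke's issue by representation.
The 1/36 is divided into 3 equal shares of 1/108 among Morounke, Uzoma, Lanre.
Morounke is living and takes 1/108.
Uzoma is living and takes 1/108.
Lanre is living and takes 1/108.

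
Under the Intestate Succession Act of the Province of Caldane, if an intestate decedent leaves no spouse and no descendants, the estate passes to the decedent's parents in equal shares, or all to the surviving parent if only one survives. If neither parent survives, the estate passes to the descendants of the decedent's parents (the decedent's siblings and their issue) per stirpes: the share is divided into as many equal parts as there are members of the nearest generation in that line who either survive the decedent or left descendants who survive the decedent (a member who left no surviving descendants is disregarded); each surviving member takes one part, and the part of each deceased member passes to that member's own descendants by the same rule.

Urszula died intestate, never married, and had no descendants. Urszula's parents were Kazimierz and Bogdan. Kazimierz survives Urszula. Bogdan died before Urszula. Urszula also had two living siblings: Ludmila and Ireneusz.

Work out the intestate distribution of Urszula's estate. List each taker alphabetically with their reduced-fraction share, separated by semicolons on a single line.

Kazimierz 1

Only one parent, Kazimierz, survives, so Kazimierz takes the entire estate. The siblings take nothing because a surviving parent has priority.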